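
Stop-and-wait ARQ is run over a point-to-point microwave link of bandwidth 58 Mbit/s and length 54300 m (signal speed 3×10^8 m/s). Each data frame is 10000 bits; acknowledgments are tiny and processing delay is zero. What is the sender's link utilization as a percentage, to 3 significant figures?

t_tx = L/R = 10000/58000000 = 0.000172414 s.
t_prop = 54300/300000000 = 0.000181 s; RTT = 0.000362 s.
Cycle = t_tx + RTT = 0.000534414 s.
Utilization = t_tx / cycle = 0.000172414/0.000534414 = 32.3 %.

32.3 %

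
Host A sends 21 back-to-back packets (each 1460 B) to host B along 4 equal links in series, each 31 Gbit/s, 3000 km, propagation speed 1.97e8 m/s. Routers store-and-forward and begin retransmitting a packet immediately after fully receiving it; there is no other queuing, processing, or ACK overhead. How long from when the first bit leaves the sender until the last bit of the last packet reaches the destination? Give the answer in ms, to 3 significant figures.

Per-hop transmission t_tx = L/R = 11680/31000000000 = 0.000376774 ms.
Per-hop propagation t_prop = 3000000/197000000 = 15.2284 ms.
Pipeline fill: first packet needs 4·t_tx to clear all hops; remaining 20 packets each add one t_tx.
Total = (4+21-1)·t_tx + 4·t_prop = 24·0.000376774 + 4·15.2284 = 60.9 ms.

60.9 ms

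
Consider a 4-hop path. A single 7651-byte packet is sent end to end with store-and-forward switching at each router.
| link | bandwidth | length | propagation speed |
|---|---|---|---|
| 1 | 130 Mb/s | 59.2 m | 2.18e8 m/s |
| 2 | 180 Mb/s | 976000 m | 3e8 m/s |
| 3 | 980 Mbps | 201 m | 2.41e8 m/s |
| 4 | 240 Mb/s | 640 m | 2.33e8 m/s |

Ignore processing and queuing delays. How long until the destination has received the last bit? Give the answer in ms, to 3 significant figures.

L = 7651 × 8 = 61208 bits.
Transmission delays (L/R per hop): 0.470831, 0.340044, 0.0624571, 0.255033 ms; sum = 1.12837 ms.
Propagation delays (d/s per hop): 0.00027156, 3.25333, 0.000834025, 0.00274678 ms; sum = 3.25719 ms.
End-to-end = 4.39 ms.

4.39 ms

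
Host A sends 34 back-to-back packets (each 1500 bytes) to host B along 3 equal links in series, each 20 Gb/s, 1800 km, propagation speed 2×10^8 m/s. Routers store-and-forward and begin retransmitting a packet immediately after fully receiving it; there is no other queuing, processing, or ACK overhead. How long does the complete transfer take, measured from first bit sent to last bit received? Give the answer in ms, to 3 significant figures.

Per-hop transmission t_tx = L/R = 12000/20000000000 = 0.0006 ms.
Per-hop propagation t_prop = 1800000/200000000 = 9 ms.
Pipeline fill: first packet needs 3·t_tx to clear all hops; remaining 33 packets each add one t_tx.
Total = (3+34-1)·t_tx + 3·t_prop = 36·0.0006 + 3·9 = 27.0 ms.

27.0 ms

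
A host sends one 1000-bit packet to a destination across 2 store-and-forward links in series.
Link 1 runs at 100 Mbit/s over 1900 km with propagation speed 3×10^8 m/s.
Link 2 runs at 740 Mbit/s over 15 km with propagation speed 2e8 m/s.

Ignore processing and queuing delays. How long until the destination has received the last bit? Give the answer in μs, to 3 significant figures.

6420 μs

Transmission delays (L/R per hop): 10, 1.35135 μs; sum = 11.3514 μs.
Propagation delays (d/s per hop): 6333.33, 75 μs; sum = 6408.33 μs.
End-to-end = 6420 μs.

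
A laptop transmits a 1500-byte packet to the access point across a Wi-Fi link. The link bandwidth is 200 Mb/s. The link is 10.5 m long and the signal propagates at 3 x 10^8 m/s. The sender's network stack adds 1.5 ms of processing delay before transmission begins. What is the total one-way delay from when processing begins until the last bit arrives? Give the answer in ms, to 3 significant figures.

L = 1500 × 8 = 12000 bits.
Transmission delay = L/R = 12000 / 200000000 = 0.06 ms.
Propagation delay = d/s = 10.5 m / 300000000 m/s = 3.5e-05 ms.
Plus processing delay 1.5 ms = 1.5 ms.
Total = 1.56 ms.

1.56 ms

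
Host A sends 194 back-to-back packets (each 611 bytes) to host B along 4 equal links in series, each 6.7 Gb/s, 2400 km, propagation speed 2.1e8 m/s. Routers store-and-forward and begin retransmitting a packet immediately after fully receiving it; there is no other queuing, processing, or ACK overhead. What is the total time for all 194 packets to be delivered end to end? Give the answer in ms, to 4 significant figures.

45.86 ms

Per-hop transmission t_tx = L/R = 4888/6700000000 = 0.000729552 ms.
Per-hop propagation t_prop = 2400000/210000000 = 11.4286 ms.
Pipeline fill: first packet needs 4·t_tx to clear all hops; remaining 193 packets each add one t_tx.
Total = (4+194-1)·t_tx + 4·t_prop = 197·0.000729552 + 4·11.4286 = 45.86 ms.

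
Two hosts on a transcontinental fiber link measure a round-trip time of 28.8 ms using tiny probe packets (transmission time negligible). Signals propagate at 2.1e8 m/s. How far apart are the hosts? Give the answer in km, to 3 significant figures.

One-way propagation = RTT/2 = 14.4 ms.
d = s × t = 210000000 × 0.0144 = 3020 km.

3020 km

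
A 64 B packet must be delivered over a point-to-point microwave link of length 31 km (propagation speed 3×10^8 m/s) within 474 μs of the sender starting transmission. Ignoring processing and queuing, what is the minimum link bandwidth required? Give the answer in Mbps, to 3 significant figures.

L = 512 bits.
Propagation delay = 31000 / 300000000 = 103.333 μs.
Transmission budget = 474 − 103.333 = 370.667 μs.
R ≥ L / t_tx = 512 bits / 0.000370667 s = 1.38 Mbps.

1.38 Mbps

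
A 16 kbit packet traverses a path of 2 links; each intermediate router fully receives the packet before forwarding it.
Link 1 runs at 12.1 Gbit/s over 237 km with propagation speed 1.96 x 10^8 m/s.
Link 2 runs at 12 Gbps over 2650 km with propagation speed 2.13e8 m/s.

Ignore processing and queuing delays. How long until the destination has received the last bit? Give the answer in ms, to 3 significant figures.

L = 16000 bits.
Transmission delays (L/R per hop): 0.00132231, 0.00133333 ms; sum = 0.00265565 ms.
Propagation delays (d/s per hop): 1.20918, 12.4413 ms; sum = 13.6505 ms.
End-to-end = 13.7 ms.

13.7 ms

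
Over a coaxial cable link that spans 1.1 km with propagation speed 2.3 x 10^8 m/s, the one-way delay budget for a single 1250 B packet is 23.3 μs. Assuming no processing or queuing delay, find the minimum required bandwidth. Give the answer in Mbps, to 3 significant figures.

L = 10000 bits.
Propagation delay = 1100 / 2.3e+08 = 4.78261 μs.
Transmission budget = 23.3 − 4.78261 = 18.5174 μs.
R ≥ L / t_tx = 10000 bits / 1.85174e-05 s = 540 Mbps.

540 Mbps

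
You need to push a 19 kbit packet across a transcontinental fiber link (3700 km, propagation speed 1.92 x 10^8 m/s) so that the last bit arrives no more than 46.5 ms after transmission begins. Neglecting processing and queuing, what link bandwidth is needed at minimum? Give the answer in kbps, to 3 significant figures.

698 kbps

Propagation delay = 3700000 / 192000000 = 19.2708 ms.
Transmission budget = 46.5 − 19.2708 = 27.2292 ms.
R ≥ L / t_tx = 19000 bits / 0.0272292 s = 698 kbps.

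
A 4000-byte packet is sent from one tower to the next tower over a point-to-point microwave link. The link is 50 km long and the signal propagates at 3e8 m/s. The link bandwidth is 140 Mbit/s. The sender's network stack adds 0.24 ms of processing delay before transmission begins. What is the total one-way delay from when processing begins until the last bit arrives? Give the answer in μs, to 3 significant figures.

635 μs

L = 4000 × 8 = 32000 bits.
Transmission delay = L/R = 32000 / 140000000 = 228.571 μs.
Propagation delay = d/s = 50000 m / 300000000 m/s = 166.667 μs.
Plus processing delay 0.24 ms = 240 μs.
Total = 635 μs.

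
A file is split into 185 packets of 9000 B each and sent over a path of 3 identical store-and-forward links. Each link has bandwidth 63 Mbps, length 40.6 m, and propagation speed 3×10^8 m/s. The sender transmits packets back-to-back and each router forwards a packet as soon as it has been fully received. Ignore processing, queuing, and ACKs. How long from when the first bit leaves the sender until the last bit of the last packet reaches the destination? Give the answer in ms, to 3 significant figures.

Per-hop transmission t_tx = L/R = 72000/63000000 = 1.14286 ms.
Per-hop propagation t_prop = 40.6/300000000 = 0.000135333 ms.
Pipeline fill: first packet needs 3·t_tx to clear all hops; remaining 184 packets each add one t_tx.
Total = (3+185-1)·t_tx + 3·t_prop = 187·1.14286 + 3·0.000135333 = 214 ms.

214 ms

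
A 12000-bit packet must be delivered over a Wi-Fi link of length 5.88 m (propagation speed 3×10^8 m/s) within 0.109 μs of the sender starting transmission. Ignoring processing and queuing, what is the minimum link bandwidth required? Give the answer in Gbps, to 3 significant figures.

134 Gbps

Propagation delay = 5.88 / 300000000 = 0.0196 μs.
Transmission budget = 0.109 − 0.0196 = 0.0894 μs.
R ≥ L / t_tx = 12000 bits / 8.94e-08 s = 134 Gbps.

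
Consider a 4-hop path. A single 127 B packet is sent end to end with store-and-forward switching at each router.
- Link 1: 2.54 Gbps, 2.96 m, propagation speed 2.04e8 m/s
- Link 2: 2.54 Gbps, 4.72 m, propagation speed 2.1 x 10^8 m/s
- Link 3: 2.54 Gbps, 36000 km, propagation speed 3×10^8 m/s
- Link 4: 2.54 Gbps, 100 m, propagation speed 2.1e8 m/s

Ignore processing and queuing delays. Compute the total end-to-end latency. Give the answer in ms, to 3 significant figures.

120 ms

L = 127 × 8 = 1016 bits.
Transmission delay per hop = L/R = 1016/2540000000 = 0.0004 ms; 4 hops → 0.0016 ms.
Propagation delays (d/s per hop): 1.45098e-05, 2.24762e-05, 120, 0.00047619 ms; sum = 120.001 ms.
End-to-end = 120 ms.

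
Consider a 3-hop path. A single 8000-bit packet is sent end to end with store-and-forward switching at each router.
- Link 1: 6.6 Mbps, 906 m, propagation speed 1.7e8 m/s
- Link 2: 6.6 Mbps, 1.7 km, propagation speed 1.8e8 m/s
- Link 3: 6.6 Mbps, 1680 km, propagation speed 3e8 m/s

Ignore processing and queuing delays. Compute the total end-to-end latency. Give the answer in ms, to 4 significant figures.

9.251 ms

Transmission delay per hop = L/R = 8000/6600000 = 1.21212 ms; 3 hops → 3.63636 ms.
Propagation delays (d/s per hop): 0.00532941, 0.00944444, 5.6 ms; sum = 5.61477 ms.
End-to-end = 9.251 ms.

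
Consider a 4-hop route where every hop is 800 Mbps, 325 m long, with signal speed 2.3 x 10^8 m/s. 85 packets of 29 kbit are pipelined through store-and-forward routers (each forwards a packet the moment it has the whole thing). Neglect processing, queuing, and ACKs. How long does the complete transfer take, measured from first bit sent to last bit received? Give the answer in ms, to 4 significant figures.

Per-hop transmission t_tx = L/R = 29000/800000000 = 0.03625 ms.
Per-hop propagation t_prop = 325/2.3e+08 = 0.00141304 ms.
Pipeline fill: first packet needs 4·t_tx to clear all hops; remaining 84 packets each add one t_tx.
Total = (4+85-1)·t_tx + 4·t_prop = 88·0.03625 + 4·0.00141304 = 3.196 ms.

3.196 ms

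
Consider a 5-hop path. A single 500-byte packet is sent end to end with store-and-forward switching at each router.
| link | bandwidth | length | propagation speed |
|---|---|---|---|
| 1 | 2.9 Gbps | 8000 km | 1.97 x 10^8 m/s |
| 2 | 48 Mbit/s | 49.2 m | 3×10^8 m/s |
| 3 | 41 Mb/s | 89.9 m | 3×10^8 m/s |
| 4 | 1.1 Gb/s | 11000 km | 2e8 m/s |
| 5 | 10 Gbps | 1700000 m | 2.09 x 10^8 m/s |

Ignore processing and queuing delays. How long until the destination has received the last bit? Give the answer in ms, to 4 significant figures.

L = 500 × 8 = 4000 bits.
Transmission delays (L/R per hop): 0.00137931, 0.0833333, 0.097561, 0.00363636, 0.0004 ms; sum = 0.18631 ms.
Propagation delays (d/s per hop): 40.6091, 0.000164, 0.000299667, 55, 8.13397 ms; sum = 103.744 ms.
End-to-end = 103.9 ms.

103.9 ms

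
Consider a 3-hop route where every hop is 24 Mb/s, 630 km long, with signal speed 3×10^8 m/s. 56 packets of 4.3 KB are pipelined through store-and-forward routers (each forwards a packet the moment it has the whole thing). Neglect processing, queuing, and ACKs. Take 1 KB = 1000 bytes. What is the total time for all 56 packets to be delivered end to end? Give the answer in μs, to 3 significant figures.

Per-hop transmission t_tx = L/R = 34400/24000000 = 1433.33 μs.
Per-hop propagation t_prop = 630000/300000000 = 2100 μs.
Pipeline fill: first packet needs 3·t_tx to clear all hops; remaining 55 packets each add one t_tx.
Total = (3+56-1)·t_tx + 3·t_prop = 58·1433.33 + 3·2100 = 89400 μs.

89400 μs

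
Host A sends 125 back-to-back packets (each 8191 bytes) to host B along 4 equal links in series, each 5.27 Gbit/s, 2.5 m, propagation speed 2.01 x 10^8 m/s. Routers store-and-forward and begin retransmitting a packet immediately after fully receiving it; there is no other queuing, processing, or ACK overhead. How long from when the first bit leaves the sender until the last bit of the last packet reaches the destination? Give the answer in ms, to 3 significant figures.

1.59 ms

Per-hop transmission t_tx = L/R = 65528/5270000000 = 0.0124342 ms.
Per-hop propagation t_prop = 2.5/2.01e+08 = 1.24378e-05 ms.
Pipeline fill: first packet needs 4·t_tx to clear all hops; remaining 124 packets each add one t_tx.
Total = (4+125-1)·t_tx + 4·t_prop = 128·0.0124342 + 4·1.24378e-05 = 1.59 ms.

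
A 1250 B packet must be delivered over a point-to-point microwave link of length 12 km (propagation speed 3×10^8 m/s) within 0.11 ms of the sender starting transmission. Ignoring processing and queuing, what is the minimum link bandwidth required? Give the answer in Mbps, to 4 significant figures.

L = 10000 bits.
Propagation delay = 12000 / 300000000 = 0.04 ms.
Transmission budget = 0.11 − 0.04 = 0.07 ms.
R ≥ L / t_tx = 10000 bits / 7e-05 s = 142.9 Mbps.

142.9 Mbps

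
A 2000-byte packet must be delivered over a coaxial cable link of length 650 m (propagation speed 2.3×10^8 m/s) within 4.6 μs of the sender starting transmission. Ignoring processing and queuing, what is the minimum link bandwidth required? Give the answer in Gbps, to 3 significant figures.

9.02 Gbps

L = 16000 bits.
Propagation delay = 650 / 2.3e+08 = 2.82609 μs.
Transmission budget = 4.6 − 2.82609 = 1.77391 μs.
R ≥ L / t_tx = 16000 bits / 1.77391e-06 s = 9.02 Gbps.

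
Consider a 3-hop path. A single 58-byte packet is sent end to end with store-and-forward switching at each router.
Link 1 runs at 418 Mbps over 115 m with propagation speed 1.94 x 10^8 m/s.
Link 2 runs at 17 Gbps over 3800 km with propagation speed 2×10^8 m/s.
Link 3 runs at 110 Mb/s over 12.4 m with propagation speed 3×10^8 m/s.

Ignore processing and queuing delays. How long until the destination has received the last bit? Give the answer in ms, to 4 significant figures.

19.01 ms

L = 58 × 8 = 464 bits.
Transmission delays (L/R per hop): 0.00111005, 2.72941e-05, 0.00421818 ms; sum = 0.00535552 ms.
Propagation delays (d/s per hop): 0.000592784, 19, 4.13333e-05 ms; sum = 19.0006 ms.
End-to-end = 19.01 ms.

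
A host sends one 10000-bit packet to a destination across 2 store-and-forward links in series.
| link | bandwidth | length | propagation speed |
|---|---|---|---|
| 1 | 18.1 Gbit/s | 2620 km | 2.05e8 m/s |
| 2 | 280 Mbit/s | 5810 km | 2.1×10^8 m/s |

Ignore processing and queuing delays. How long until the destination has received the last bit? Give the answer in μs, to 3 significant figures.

40500 μs

Transmission delays (L/R per hop): 0.552486, 35.7143 μs; sum = 36.2668 μs.
Propagation delays (d/s per hop): 12780.5, 27666.7 μs; sum = 40447.2 μs.
End-to-end = 40500 μs.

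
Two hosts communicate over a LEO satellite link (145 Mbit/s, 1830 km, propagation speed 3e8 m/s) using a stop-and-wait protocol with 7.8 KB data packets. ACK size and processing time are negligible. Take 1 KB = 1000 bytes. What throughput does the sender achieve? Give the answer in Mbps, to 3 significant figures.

4.94 Mbps

t_tx = L/R = 62400/145000000 = 0.000430345 s.
t_prop = 1830000/300000000 = 0.0061 s; RTT = 0.0122 s.
Cycle = t_tx + RTT = 0.0126303 s.
Throughput = L / cycle = 62400 / 0.0126303 = 4.94 Mbps.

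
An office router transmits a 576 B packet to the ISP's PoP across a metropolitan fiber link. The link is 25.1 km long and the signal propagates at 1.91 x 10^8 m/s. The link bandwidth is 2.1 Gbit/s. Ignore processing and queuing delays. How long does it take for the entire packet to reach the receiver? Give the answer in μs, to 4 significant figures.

133.6 μs

L = 576 × 8 = 4608 bits.
Transmission delay = L/R = 4608 / 2100000000 = 2.19429 μs.
Propagation delay = d/s = 25100 m / 191000000 m/s = 131.414 μs.
Total = 133.6 μs.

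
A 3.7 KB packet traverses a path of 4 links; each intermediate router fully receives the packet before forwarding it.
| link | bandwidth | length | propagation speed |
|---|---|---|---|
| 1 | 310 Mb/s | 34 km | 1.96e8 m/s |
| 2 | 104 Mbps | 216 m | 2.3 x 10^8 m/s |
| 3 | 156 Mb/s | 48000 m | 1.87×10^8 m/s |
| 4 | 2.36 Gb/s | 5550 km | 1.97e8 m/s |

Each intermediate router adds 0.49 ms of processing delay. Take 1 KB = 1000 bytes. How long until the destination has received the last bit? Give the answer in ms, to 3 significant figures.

30.7 ms

L = 29600 bits.
Transmission delays (L/R per hop): 0.0954839, 0.284615, 0.189744, 0.0125424 ms; sum = 0.582385 ms.
Propagation delays (d/s per hop): 0.173469, 0.00093913, 0.256684, 28.1726 ms; sum = 28.6037 ms.
Processing at 3 router(s): 3 × 0.49 ms = 1.47 ms.
End-to-end = 30.7 ms.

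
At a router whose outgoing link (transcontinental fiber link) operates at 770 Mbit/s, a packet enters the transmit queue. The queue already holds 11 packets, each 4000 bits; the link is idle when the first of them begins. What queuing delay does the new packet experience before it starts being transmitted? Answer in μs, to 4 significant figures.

Each queued packet: L/R = 4000/770000000 = 5.19481 μs.
11 queued → 57.1429 μs.
Queuing delay = 57.14 μs.

57.14 μs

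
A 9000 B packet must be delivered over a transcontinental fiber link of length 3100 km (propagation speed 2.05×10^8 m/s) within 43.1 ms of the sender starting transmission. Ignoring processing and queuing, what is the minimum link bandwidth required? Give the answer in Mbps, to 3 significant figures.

L = 72000 bits.
Propagation delay = 3100000 / 2.05e+08 = 15.122 ms.
Transmission budget = 43.1 − 15.122 = 27.978 ms.
R ≥ L / t_tx = 72000 bits / 0.027978 s = 2.57 Mbps.

2.57 Mbps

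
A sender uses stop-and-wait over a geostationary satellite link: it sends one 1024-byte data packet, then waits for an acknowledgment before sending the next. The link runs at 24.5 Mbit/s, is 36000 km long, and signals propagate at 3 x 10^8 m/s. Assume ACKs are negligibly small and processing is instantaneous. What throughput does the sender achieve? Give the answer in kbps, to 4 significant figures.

t_tx = L/R = 8192/24500000 = 0.000334367 s.
t_prop = 36000000/300000000 = 0.12 s; RTT = 0.24 s.
Cycle = t_tx + RTT = 0.240334 s.
Throughput = L / cycle = 8192 / 0.240334 = 34.09 kbps.

34.09 kbps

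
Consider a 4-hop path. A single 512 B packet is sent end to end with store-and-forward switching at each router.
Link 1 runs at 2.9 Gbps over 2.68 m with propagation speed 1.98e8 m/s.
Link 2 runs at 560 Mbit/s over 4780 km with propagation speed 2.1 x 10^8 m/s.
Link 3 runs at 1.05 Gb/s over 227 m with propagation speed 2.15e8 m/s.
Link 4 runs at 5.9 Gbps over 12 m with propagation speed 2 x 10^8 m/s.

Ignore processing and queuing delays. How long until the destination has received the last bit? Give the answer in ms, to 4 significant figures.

22.78 ms

L = 512 × 8 = 4096 bits.
Transmission delays (L/R per hop): 0.00141241, 0.00731429, 0.00390095, 0.000694237 ms; sum = 0.0133219 ms.
Propagation delays (d/s per hop): 1.35354e-05, 22.7619, 0.00105581, 6e-05 ms; sum = 22.763 ms.
End-to-end = 22.78 ms.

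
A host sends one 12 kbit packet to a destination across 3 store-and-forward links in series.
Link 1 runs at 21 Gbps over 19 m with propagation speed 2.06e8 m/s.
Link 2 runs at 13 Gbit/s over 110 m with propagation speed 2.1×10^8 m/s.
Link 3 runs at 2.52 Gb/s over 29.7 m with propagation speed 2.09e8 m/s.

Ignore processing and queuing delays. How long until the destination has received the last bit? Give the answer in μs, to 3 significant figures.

L = 12000 bits.
Transmission delays (L/R per hop): 0.571429, 0.923077, 4.7619 μs; sum = 6.25641 μs.
Propagation delays (d/s per hop): 0.092233, 0.52381, 0.142105 μs; sum = 0.758148 μs.
End-to-end = 7.01 μs.

7.01 μs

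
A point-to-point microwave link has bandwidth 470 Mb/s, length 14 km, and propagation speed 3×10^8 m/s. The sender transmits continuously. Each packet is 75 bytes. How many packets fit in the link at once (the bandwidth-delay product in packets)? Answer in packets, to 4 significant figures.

Propagation delay = 14000 / 300000000 = 4.66667e-05 s.
BDP = R × t_prop = 470000000 × 4.66667e-05 = 21933.3 bits.
In packets of 600 bits: 36.56 packets.

36.56 packets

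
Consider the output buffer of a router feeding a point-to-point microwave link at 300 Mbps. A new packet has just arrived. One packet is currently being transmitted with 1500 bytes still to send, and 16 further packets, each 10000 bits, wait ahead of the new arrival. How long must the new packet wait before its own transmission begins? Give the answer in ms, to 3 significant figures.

0.573 ms

Each queued packet: L/R = 10000/300000000 = 0.0333333 ms.
16 queued → 0.533333 ms.
Plus remaining 12000 bits of current packet: 0.04 ms.
Queuing delay = 0.573 ms.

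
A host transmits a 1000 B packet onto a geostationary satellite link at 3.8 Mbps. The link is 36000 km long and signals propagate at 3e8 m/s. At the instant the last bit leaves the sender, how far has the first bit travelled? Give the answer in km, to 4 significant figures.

t_tx = L/R = 8000/3800000 = 0.00210526 s.
Distance = s × t_tx = 300000000 × 0.00210526 = 631.6 km.

631.6 km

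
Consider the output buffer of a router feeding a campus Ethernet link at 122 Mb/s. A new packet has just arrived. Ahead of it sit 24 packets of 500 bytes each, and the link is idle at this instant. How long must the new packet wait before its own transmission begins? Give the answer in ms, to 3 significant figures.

0.787 ms

Each queued packet: L/R = 4000/122000000 = 0.0327869 ms.
24 queued → 0.786885 ms.
Queuing delay = 0.787 ms.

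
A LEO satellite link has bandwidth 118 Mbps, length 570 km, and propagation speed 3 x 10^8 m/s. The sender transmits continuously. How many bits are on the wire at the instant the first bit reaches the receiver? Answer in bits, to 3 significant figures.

Propagation delay = 570000 / 300000000 = 0.0019 s.
BDP = R × t_prop = 118000000 × 0.0019 = 224200 bits.

224000 bits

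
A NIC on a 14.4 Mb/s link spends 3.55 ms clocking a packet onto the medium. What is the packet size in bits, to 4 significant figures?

L = R × t_tx = 14400000 b/s × 0.00355 s = 51120 bits.

51120 bits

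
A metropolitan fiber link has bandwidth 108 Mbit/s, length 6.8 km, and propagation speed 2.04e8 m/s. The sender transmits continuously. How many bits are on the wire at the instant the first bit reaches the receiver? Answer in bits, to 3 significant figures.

Propagation delay = 6800 / 204000000 = 3.33333e-05 s.
BDP = R × t_prop = 108000000 × 3.33333e-05 = 3600 bits.

3600 bits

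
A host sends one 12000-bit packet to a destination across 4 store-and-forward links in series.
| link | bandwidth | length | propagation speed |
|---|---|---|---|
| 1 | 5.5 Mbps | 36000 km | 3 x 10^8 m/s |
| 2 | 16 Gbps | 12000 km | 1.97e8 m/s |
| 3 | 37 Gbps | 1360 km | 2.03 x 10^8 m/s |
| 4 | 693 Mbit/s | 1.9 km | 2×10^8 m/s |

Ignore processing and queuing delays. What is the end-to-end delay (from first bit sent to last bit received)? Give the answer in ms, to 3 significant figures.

190 ms

Transmission delays (L/R per hop): 2.18182, 0.00075, 0.000324324, 0.017316 ms; sum = 2.20021 ms.
Propagation delays (d/s per hop): 120, 60.9137, 6.69951, 0.0095 ms; sum = 187.623 ms.
End-to-end = 190 ms.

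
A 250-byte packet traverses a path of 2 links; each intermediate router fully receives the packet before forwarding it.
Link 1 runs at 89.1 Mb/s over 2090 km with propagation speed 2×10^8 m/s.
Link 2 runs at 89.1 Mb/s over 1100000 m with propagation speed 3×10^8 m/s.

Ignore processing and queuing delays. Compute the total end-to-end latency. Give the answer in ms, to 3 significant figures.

14.2 ms

L = 250 × 8 = 2000 bits.
Transmission delay per hop = L/R = 2000/89100000 = 0.0224467 ms; 2 hops → 0.0448934 ms.
Propagation delays (d/s per hop): 10.45, 3.66667 ms; sum = 14.1167 ms.
End-to-end = 14.2 ms.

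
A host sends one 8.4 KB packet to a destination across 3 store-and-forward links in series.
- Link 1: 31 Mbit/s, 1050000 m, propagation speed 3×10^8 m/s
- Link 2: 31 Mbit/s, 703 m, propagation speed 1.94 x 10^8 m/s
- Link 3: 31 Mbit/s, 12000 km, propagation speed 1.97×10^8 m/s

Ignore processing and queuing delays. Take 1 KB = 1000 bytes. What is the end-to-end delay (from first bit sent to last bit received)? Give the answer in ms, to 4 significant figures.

70.92 ms

L = 67200 bits.
Transmission delay per hop = L/R = 67200/31000000 = 2.16774 ms; 3 hops → 6.50323 ms.
Propagation delays (d/s per hop): 3.5, 0.00362371, 60.9137 ms; sum = 64.4173 ms.
End-to-end = 70.92 ms.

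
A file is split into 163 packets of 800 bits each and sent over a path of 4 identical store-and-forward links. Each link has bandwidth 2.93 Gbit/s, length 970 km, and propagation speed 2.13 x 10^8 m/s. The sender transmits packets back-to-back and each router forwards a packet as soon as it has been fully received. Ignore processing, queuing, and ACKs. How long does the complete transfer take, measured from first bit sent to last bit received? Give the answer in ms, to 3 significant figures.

Per-hop transmission t_tx = L/R = 800/2930000000 = 0.000273038 ms.
Per-hop propagation t_prop = 970000/213000000 = 4.55399 ms.
Pipeline fill: first packet needs 4·t_tx to clear all hops; remaining 162 packets each add one t_tx.
Total = (4+163-1)·t_tx + 4·t_prop = 166·0.000273038 + 4·4.55399 = 18.3 ms.

18.3 ms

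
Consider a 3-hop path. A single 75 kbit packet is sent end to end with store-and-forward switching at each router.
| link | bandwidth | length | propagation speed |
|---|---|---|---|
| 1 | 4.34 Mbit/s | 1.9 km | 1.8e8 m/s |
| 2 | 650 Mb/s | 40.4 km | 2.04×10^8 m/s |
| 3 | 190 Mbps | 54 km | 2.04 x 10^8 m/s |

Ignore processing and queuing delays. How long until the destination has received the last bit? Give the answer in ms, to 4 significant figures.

L = 75000 bits.
Transmission delays (L/R per hop): 17.2811, 0.115385, 0.394737 ms; sum = 17.7912 ms.
Propagation delays (d/s per hop): 0.0105556, 0.198039, 0.264706 ms; sum = 0.473301 ms.
End-to-end = 18.26 ms.

18.26 ms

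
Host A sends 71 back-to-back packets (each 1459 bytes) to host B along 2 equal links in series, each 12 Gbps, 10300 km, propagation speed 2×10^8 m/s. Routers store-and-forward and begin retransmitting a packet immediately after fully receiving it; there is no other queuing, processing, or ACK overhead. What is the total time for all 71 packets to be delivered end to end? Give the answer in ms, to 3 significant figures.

Per-hop transmission t_tx = L/R = 11672/12000000000 = 0.000972667 ms.
Per-hop propagation t_prop = 10300000/200000000 = 51.5 ms.
Pipeline fill: first packet needs 2·t_tx to clear all hops; remaining 70 packets each add one t_tx.
Total = (2+71-1)·t_tx + 2·t_prop = 72·0.000972667 + 2·51.5 = 103 ms.

103 ms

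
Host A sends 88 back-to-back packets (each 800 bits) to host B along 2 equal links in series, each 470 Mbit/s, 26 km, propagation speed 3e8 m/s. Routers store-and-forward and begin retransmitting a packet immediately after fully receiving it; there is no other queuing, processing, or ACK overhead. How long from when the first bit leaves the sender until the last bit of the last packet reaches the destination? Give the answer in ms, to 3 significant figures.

0.325 ms

Per-hop transmission t_tx = L/R = 800/470000000 = 0.00170213 ms.
Per-hop propagation t_prop = 26000/300000000 = 0.0866667 ms.
Pipeline fill: first packet needs 2·t_tx to clear all hops; remaining 87 packets each add one t_tx.
Total = (2+88-1)·t_tx + 2·t_prop = 89·0.00170213 + 2·0.0866667 = 0.325 ms.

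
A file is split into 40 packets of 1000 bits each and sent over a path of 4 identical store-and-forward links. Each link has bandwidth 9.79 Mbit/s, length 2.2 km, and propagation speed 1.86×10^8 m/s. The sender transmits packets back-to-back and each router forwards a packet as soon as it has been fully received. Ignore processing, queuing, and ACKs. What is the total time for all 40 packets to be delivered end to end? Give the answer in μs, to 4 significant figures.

4440 μs

Per-hop transmission t_tx = L/R = 1000/9790000 = 102.145 μs.
Per-hop propagation t_prop = 2200/186000000 = 11.828 μs.
Pipeline fill: first packet needs 4·t_tx to clear all hops; remaining 39 packets each add one t_tx.
Total = (4+40-1)·t_tx + 4·t_prop = 43·102.145 + 4·11.828 = 4440 μs.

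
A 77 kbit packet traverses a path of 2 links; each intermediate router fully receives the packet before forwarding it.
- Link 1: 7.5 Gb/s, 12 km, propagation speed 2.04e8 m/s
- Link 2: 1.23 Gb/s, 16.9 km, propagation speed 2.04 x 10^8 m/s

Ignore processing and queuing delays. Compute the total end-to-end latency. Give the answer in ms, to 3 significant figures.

L = 77000 bits.
Transmission delays (L/R per hop): 0.0102667, 0.0626016 ms; sum = 0.0728683 ms.
Propagation delays (d/s per hop): 0.0588235, 0.0828431 ms; sum = 0.141667 ms.
End-to-end = 0.215 ms.

0.215 ms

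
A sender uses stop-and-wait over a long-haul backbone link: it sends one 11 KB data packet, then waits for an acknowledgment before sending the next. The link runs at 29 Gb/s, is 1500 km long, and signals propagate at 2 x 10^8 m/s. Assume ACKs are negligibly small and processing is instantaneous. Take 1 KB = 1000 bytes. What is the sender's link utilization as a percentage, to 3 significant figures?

0.0202 %

t_tx = L/R = 88000/29000000000 = 3.03448e-06 s.
t_prop = 1500000/200000000 = 0.0075 s; RTT = 0.015 s.
Cycle = t_tx + RTT = 0.015003 s.
Utilization = t_tx / cycle = 3.03448e-06/0.015003 = 0.0202 %.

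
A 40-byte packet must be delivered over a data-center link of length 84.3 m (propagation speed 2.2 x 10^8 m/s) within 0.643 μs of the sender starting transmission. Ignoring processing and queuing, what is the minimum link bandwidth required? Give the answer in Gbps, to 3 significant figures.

1.23 Gbps

L = 320 bits.
Propagation delay = 84.3 / 2.2e+08 = 0.383182 μs.
Transmission budget = 0.643 − 0.383182 = 0.259818 μs.
R ≥ L / t_tx = 320 bits / 2.59818e-07 s = 1.23 Gbps.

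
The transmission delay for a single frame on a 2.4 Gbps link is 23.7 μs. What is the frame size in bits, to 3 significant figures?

L = R × t_tx = 2400000000 b/s × 2.37e-05 s = 56880 bits.

56900 bits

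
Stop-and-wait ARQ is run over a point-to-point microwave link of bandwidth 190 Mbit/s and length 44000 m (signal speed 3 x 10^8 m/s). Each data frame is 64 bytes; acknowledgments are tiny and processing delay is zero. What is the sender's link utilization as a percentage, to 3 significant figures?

0.910 %

t_tx = L/R = 512/190000000 = 2.69474e-06 s.
t_prop = 44000/300000000 = 0.000146667 s; RTT = 0.000293333 s.
Cycle = t_tx + RTT = 0.000296028 s.
Utilization = t_tx / cycle = 2.69474e-06/0.000296028 = 0.910 %.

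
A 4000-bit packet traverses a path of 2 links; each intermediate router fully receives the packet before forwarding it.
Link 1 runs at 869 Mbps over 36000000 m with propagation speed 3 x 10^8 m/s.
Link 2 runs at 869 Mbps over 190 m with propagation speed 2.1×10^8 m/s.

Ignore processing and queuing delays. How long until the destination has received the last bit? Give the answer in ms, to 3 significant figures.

Transmission delay per hop = L/R = 4000/869000000 = 0.00460299 ms; 2 hops → 0.00920598 ms.
Propagation delays (d/s per hop): 120, 0.000904762 ms; sum = 120.001 ms.
End-to-end = 120 ms.

120 ms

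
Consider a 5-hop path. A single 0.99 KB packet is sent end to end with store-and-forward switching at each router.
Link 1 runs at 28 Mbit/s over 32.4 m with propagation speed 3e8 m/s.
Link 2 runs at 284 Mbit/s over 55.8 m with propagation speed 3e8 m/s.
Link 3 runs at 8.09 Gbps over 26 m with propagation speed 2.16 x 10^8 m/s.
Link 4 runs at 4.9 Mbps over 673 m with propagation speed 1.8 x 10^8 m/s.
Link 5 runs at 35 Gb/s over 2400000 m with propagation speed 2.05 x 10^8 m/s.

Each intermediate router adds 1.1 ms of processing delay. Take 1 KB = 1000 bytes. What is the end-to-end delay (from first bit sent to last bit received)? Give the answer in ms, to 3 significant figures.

18.0 ms

L = 7920 bits.
Transmission delays (L/R per hop): 0.282857, 0.0278873, 0.000978986, 1.61633, 0.000226286 ms; sum = 1.92828 ms.
Propagation delays (d/s per hop): 0.000108, 0.000186, 0.00012037, 0.00373889, 11.7073 ms; sum = 11.7115 ms.
Processing at 4 router(s): 4 × 1.1 ms = 4.4 ms.
End-to-end = 18.0 ms.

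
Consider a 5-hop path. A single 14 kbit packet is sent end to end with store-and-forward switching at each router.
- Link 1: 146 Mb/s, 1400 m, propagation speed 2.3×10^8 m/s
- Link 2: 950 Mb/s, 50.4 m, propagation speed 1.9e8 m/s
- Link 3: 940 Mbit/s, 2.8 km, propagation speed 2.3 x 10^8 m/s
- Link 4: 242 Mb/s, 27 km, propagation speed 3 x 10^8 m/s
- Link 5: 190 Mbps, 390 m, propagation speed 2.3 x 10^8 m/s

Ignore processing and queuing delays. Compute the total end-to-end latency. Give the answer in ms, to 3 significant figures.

L = 14000 bits.
Transmission delays (L/R per hop): 0.0958904, 0.0147368, 0.0148936, 0.0578512, 0.0736842 ms; sum = 0.257056 ms.
Propagation delays (d/s per hop): 0.00608696, 0.000265263, 0.0121739, 0.09, 0.00169565 ms; sum = 0.110222 ms.
End-to-end = 0.367 ms.

0.367 ms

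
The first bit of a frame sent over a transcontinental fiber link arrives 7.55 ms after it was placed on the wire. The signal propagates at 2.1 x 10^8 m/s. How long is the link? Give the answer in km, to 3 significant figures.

d = s × t_prop = 210000000 × 0.00755 = 1590 km.

1590 km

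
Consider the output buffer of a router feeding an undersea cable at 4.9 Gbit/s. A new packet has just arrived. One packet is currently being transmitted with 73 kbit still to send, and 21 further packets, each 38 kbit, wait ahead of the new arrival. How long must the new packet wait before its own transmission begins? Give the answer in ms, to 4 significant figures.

Each queued packet: L/R = 38000/4900000000 = 0.0077551 ms.
21 queued → 0.162857 ms.
Plus remaining 73000 bits of current packet: 0.014898 ms.
Queuing delay = 0.1778 ms.

0.1778 ms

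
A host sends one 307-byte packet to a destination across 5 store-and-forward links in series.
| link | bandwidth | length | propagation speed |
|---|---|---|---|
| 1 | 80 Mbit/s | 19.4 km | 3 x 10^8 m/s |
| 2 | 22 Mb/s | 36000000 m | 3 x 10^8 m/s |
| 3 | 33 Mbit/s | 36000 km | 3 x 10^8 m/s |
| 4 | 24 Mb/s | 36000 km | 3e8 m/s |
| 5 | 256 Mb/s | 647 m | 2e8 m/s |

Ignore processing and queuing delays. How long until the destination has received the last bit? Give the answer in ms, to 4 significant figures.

360.4 ms

L = 307 × 8 = 2456 bits.
Transmission delays (L/R per hop): 0.0307, 0.111636, 0.0744242, 0.102333, 0.00959375 ms; sum = 0.328688 ms.
Propagation delays (d/s per hop): 0.0646667, 120, 120, 120, 0.003235 ms; sum = 360.068 ms.
End-to-end = 360.4 ms.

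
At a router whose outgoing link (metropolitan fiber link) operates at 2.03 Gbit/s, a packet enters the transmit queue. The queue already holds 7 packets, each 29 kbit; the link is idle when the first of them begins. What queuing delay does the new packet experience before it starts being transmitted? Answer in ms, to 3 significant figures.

Each queued packet: L/R = 29000/2.03e+09 = 0.0142857 ms.
7 queued → 0.1 ms.
Queuing delay = 0.100 ms.

0.100 ms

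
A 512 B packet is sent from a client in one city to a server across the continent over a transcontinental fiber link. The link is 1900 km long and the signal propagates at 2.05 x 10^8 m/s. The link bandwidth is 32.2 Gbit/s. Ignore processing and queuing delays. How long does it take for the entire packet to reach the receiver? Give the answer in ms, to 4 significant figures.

9.268 ms

L = 512 × 8 = 4096 bits.
Transmission delay = L/R = 4096 / 3.22e+10 = 0.000127205 ms.
Propagation delay = d/s = 1900000 m / 2.05e+08 m/s = 9.26829 ms.
Total = 9.268 ms.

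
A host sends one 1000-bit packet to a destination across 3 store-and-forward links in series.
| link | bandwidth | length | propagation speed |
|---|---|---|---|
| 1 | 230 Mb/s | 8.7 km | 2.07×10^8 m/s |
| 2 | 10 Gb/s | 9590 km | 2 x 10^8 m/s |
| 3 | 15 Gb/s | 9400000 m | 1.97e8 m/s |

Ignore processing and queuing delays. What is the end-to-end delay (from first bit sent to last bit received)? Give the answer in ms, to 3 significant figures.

Transmission delays (L/R per hop): 0.00434783, 0.0001, 6.66667e-05 ms; sum = 0.00451449 ms.
Propagation delays (d/s per hop): 0.042029, 47.95, 47.7157 ms; sum = 95.7078 ms.
End-to-end = 95.7 ms.

95.7 ms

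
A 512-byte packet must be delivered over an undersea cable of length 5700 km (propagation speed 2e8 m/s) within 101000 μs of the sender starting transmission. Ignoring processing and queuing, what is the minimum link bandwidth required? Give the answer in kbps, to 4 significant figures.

L = 4096 bits.
Propagation delay = 5700000 / 200000000 = 28500 μs.
Transmission budget = 101000 − 28500 = 72500 μs.
R ≥ L / t_tx = 4096 bits / 0.0725 s = 56.50 kbps.

56.50 kbps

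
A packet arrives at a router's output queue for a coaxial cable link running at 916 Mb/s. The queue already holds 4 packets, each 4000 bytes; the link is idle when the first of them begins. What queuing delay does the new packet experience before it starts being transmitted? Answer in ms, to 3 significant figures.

Each queued packet: L/R = 32000/916000000 = 0.0349345 ms.
4 queued → 0.139738 ms.
Queuing delay = 0.140 ms.

0.140 ms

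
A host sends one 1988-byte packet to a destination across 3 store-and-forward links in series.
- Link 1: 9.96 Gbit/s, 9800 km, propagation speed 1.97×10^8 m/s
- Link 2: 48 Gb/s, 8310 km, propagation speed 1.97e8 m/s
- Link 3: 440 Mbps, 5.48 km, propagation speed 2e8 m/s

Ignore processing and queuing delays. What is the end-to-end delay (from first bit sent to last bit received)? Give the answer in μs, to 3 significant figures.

92000 μs

L = 1988 × 8 = 15904 bits.
Transmission delays (L/R per hop): 1.59679, 0.331333, 36.1455 μs; sum = 38.0736 μs.
Propagation delays (d/s per hop): 49746.2, 42182.7, 27.4 μs; sum = 91956.3 μs.
End-to-end = 92000 μs.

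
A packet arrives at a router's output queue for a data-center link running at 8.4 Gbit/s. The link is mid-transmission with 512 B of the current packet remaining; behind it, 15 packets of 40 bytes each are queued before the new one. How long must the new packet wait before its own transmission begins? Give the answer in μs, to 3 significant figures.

Each queued packet: L/R = 320/8400000000 = 0.0380952 μs.
15 queued → 0.571429 μs.
Plus remaining 4096 bits of current packet: 0.487619 μs.
Queuing delay = 1.06 μs.

1.06 μs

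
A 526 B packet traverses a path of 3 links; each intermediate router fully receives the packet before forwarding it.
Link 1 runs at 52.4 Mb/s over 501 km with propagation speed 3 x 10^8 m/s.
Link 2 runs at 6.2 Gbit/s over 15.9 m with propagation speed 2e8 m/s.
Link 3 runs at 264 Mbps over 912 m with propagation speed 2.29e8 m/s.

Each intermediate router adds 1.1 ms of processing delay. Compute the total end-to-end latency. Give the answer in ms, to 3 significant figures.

L = 526 × 8 = 4208 bits.
Transmission delays (L/R per hop): 0.0803053, 0.00067871, 0.0159394 ms; sum = 0.0969234 ms.
Propagation delays (d/s per hop): 1.67, 7.95e-05, 0.00398253 ms; sum = 1.67406 ms.
Processing at 2 router(s): 2 × 1.1 ms = 2.2 ms.
End-to-end = 3.97 ms.

3.97 ms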